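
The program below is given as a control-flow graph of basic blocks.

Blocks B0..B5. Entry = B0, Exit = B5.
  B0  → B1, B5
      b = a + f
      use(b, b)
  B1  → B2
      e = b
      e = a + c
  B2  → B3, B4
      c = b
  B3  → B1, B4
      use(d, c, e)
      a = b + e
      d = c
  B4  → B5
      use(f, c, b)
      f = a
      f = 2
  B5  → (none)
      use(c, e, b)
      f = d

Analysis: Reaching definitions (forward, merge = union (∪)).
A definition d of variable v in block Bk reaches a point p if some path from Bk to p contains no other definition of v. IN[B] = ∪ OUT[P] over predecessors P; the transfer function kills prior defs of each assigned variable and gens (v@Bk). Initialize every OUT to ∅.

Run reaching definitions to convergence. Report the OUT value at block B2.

Answer: {a@B3, b@B0, c@B2, d@B3, e@B1}

Trace:
Per-block solution:
  B0: | IN={} | OUT={b@B0}
  B1: | IN={a@B3, b@B0, c@B2, d@B3, e@B1} | OUT={a@B3, b@B0, c@B2, d@B3, e@B1}
  B2: | IN={a@B3, b@B0, c@B2, d@B3, e@B1} | OUT={a@B3, b@B0, c@B2, d@B3, e@B1}
  B3: | IN={a@B3, b@B0, c@B2, d@B3, e@B1} | OUT={a@B3, b@B0, c@B2, d@B3, e@B1}
  B4: | IN={a@B3, b@B0, c@B2, d@B3, e@B1} | OUT={a@B3, b@B0, c@B2, d@B3, e@B1, f@B4}
  B5: | IN={a@B3, b@B0, c@B2, d@B3, e@B1, f@B4} | OUT={a@B3, b@B0, c@B2, d@B3, e@B1, f@B5}

Merge at B2: IN[B2] = OUT[B1] = {a@B3, b@B0, c@B2, d@B3, e@B1}
Applying B2's transfer function to that IN value gives OUT[B2] (row B2 above).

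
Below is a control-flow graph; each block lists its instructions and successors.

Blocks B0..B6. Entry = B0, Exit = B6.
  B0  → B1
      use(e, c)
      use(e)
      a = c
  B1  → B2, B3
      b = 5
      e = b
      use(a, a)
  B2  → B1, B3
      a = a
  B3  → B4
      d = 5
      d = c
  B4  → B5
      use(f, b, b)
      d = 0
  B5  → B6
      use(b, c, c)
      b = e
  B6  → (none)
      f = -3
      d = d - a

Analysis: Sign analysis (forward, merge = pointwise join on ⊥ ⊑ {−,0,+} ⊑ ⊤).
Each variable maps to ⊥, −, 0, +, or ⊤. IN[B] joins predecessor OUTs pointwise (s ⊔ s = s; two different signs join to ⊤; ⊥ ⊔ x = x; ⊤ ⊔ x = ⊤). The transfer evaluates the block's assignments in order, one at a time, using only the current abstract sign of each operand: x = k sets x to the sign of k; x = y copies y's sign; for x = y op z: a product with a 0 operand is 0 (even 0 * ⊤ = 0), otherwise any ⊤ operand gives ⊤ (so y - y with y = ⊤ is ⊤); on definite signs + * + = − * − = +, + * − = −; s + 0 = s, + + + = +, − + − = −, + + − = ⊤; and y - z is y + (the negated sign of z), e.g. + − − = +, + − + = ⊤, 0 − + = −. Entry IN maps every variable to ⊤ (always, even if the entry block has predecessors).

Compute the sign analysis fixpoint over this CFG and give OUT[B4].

Answer: {a: ⊤, b: +, c: ⊤, d: 0, e: +, f: ⊤}

Working:
Per-block solution:
  B0:  IN=(all ⊤)  OUT=(all ⊤)
  B1:  IN=(all ⊤)  OUT={b:+, e:+; rest ⊤}
  B2:  IN={b:+, e:+; rest ⊤}  OUT={b:+, e:+; rest ⊤}
  B3:  IN={b:+, e:+; rest ⊤}  OUT={b:+, e:+; rest ⊤}
  B4:  IN={b:+, e:+; rest ⊤}  OUT={b:+, d:0, e:+; rest ⊤}
  B5:  IN={b:+, d:0, e:+; rest ⊤}  OUT={b:+, d:0, e:+; rest ⊤}
  B6:  IN={b:+, d:0, e:+; rest ⊤}  OUT={b:+, e:+, f:-; rest ⊤}

Merge at B4: IN[B4] = OUT[B3] = {a: ⊤, b: +, c: ⊤, d: ⊤, e: +, f: ⊤}
Applying B4's transfer function to that IN value gives OUT[B4] (row B4 above).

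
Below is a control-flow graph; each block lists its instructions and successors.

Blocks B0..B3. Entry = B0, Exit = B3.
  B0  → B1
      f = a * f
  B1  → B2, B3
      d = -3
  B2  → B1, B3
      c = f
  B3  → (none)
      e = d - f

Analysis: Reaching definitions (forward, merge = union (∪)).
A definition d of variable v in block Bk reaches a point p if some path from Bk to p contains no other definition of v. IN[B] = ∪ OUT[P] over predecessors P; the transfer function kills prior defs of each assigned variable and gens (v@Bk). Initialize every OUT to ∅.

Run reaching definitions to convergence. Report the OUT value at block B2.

Fixpoint table:
  B0: | IN={} | OUT={f@B0}
  B1: | IN={c@B2, d@B1, f@B0} | OUT={c@B2, d@B1, f@B0}
  B2: | IN={c@B2, d@B1, f@B0} | OUT={c@B2, d@B1, f@B0}
  B3: | IN={c@B2, d@B1, f@B0} | OUT={c@B2, d@B1, e@B3, f@B0}

Merge at B2: IN[B2] = OUT[B1] = {c@B2, d@B1, f@B0}
Applying B2's transfer function to that IN value gives OUT[B2] (row B2 above).

Answer: {c@B2, d@B1, f@B0}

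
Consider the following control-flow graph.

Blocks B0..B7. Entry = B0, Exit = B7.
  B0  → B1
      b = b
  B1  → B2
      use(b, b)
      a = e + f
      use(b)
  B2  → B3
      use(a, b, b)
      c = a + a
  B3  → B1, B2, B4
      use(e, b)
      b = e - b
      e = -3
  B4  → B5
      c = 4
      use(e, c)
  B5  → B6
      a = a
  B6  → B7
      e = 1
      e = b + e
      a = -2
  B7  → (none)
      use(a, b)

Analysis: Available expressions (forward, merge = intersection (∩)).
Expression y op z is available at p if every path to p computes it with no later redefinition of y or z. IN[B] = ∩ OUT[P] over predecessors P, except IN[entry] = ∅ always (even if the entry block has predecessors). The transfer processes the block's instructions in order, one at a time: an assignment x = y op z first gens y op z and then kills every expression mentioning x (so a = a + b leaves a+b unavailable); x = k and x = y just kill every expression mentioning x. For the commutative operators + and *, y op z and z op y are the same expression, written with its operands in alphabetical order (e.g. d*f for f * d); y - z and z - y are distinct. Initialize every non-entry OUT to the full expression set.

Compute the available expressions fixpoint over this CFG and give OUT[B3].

Answer: {a+a}

Derivation:
Per-block solution:
  B0:   IN={}   OUT={}
  B1:   IN={}   OUT={e+f}
  B2:   IN={}   OUT={a+a}
  B3:   IN={a+a}   OUT={a+a}
  B4:   IN={a+a}   OUT={a+a}
  B5:   IN={a+a}   OUT={}
  B6:   IN={}   OUT={}
  B7:   IN={}   OUT={}

Merge at B3: IN[B3] = OUT[B2] = {a+a}
Applying B3's transfer function to that IN value gives OUT[B3] (row B3 above).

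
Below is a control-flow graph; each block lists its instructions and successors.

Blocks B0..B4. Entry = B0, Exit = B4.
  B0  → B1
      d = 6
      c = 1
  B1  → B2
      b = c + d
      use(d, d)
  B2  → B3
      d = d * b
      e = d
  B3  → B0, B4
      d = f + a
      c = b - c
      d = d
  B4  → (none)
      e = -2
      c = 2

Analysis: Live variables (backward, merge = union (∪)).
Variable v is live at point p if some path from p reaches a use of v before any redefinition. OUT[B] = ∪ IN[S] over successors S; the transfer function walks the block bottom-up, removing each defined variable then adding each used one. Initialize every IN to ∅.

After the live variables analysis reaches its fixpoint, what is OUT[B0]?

Fixpoint table:
  B0: | IN={a, f} | OUT={a, c, d, f}
  B1: | IN={a, c, d, f} | OUT={a, b, c, d, f}
  B2: | IN={a, b, c, d, f} | OUT={a, b, c, f}
  B3: | IN={a, b, c, f} | OUT={a, f}
  B4: | IN={} | OUT={}

Merge at B0: OUT[B0] = IN[B1] = {a, c, d, f}

Answer: {a, c, d, f}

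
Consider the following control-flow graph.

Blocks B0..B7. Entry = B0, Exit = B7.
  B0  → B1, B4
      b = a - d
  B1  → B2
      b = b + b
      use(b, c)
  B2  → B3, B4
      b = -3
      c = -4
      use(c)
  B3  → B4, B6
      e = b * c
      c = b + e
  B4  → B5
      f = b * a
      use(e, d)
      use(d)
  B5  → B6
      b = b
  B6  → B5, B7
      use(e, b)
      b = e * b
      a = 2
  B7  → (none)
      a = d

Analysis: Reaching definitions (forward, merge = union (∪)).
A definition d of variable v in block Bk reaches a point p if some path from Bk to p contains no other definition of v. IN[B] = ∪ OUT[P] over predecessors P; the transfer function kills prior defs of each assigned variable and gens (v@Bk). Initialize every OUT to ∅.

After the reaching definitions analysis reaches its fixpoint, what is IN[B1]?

Converged values:
  B0:   IN={}   OUT={b@B0}
  B1:   IN={b@B0}   OUT={b@B1}
  B2:   IN={b@B1}   OUT={b@B2, c@B2}
  B3:   IN={b@B2, c@B2}   OUT={b@B2, c@B3, e@B3}
  B4:   IN={b@B0, b@B2, c@B2, c@B3, e@B3}   OUT={b@B0, b@B2, c@B2, c@B3, e@B3, f@B4}
  B5:   IN={a@B6, b@B0, b@B2, b@B6, c@B2, c@B3, e@B3, f@B4}   OUT={a@B6, b@B5, c@B2, c@B3, e@B3, f@B4}
  B6:   IN={a@B6, b@B2, b@B5, c@B2, c@B3, e@B3, f@B4}   OUT={a@B6, b@B6, c@B2, c@B3, e@B3, f@B4}
  B7:   IN={a@B6, b@B6, c@B2, c@B3, e@B3, f@B4}   OUT={a@B7, b@B6, c@B2, c@B3, e@B3, f@B4}

Merge at B1: IN[B1] = OUT[B0] = {b@B0}

Answer: {b@B0}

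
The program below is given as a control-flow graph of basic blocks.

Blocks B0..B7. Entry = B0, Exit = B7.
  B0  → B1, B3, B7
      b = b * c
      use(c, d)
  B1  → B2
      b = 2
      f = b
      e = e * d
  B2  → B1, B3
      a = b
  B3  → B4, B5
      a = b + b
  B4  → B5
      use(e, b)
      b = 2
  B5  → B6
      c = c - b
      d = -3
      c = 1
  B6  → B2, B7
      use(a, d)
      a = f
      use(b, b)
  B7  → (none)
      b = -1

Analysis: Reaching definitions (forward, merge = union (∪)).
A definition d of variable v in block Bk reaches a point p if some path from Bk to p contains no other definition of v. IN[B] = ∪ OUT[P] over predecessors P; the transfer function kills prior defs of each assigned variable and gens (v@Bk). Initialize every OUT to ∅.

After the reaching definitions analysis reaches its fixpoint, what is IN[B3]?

Answer: {a@B2, b@B0, b@B1, b@B4, c@B5, d@B5, e@B1, f@B1}

Working:
Per-block solution:
  B0:   IN={}   OUT={b@B0}
  B1:   IN={a@B2, b@B0, b@B1, b@B4, c@B5, d@B5, e@B1, f@B1}   OUT={a@B2, b@B1, c@B5, d@B5, e@B1, f@B1}
  B2:   IN={a@B2, a@B6, b@B0, b@B1, b@B4, c@B5, d@B5, e@B1, f@B1}   OUT={a@B2, b@B0, b@B1, b@B4, c@B5, d@B5, e@B1, f@B1}
  B3:   IN={a@B2, b@B0, b@B1, b@B4, c@B5, d@B5, e@B1, f@B1}   OUT={a@B3, b@B0, b@B1, b@B4, c@B5, d@B5, e@B1, f@B1}
  B4:   IN={a@B3, b@B0, b@B1, b@B4, c@B5, d@B5, e@B1, f@B1}   OUT={a@B3, b@B4, c@B5, d@B5, e@B1, f@B1}
  B5:   IN={a@B3, b@B0, b@B1, b@B4, c@B5, d@B5, e@B1, f@B1}   OUT={a@B3, b@B0, b@B1, b@B4, c@B5, d@B5, e@B1, f@B1}
  B6:   IN={a@B3, b@B0, b@B1, b@B4, c@B5, d@B5, e@B1, f@B1}   OUT={a@B6, b@B0, b@B1, b@B4, c@B5, d@B5, e@B1, f@B1}
  B7:   IN={a@B6, b@B0, b@B1, b@B4, c@B5, d@B5, e@B1, f@B1}   OUT={a@B6, b@B7, c@B5, d@B5, e@B1, f@B1}

Merge at B3: IN[B3] = OUT[B0] ⊔ OUT[B2] = {a@B2, b@B0, b@B1, b@B4, c@B5, d@B5, e@B1, f@B1}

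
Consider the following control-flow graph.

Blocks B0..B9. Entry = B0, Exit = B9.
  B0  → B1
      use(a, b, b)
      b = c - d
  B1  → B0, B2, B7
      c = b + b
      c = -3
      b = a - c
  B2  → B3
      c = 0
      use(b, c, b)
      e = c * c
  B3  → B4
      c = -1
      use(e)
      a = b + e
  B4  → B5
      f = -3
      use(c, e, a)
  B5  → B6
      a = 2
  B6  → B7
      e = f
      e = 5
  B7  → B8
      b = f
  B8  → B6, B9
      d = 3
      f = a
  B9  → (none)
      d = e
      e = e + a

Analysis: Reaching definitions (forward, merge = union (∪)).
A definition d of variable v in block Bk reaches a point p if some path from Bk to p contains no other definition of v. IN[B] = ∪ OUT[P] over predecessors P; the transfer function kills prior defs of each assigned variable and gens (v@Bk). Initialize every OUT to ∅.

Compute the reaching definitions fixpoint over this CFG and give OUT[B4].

Answer: {a@B3, b@B1, c@B3, e@B2, f@B4}

Derivation:
Per-block solution:
  B0:   IN={b@B1, c@B1}   OUT={b@B0, c@B1}
  B1:   IN={b@B0, c@B1}   OUT={b@B1, c@B1}
  B2:   IN={b@B1, c@B1}   OUT={b@B1, c@B2, e@B2}
  B3:   IN={b@B1, c@B2, e@B2}   OUT={a@B3, b@B1, c@B3, e@B2}
  B4:   IN={a@B3, b@B1, c@B3, e@B2}   OUT={a@B3, b@B1, c@B3, e@B2, f@B4}
  B5:   IN={a@B3, b@B1, c@B3, e@B2, f@B4}   OUT={a@B5, b@B1, c@B3, e@B2, f@B4}
  B6:   IN={a@B5, b@B1, b@B7, c@B1, c@B3, d@B8, e@B2, e@B6, f@B4, f@B8}   OUT={a@B5, b@B1, b@B7, c@B1, c@B3, d@B8, e@B6, f@B4, f@B8}
  B7:   IN={a@B5, b@B1, b@B7, c@B1, c@B3, d@B8, e@B6, f@B4, f@B8}   OUT={a@B5, b@B7, c@B1, c@B3, d@B8, e@B6, f@B4, f@B8}
  B8:   IN={a@B5, b@B7, c@B1, c@B3, d@B8, e@B6, f@B4, f@B8}   OUT={a@B5, b@B7, c@B1, c@B3, d@B8, e@B6, f@B8}
  B9:   IN={a@B5, b@B7, c@B1, c@B3, d@B8, e@B6, f@B8}   OUT={a@B5, b@B7, c@B1, c@B3, d@B9, e@B9, f@B8}

Merge at B4: IN[B4] = OUT[B3] = {a@B3, b@B1, c@B3, e@B2}
Applying B4's transfer function to that IN value gives OUT[B4] (row B4 above).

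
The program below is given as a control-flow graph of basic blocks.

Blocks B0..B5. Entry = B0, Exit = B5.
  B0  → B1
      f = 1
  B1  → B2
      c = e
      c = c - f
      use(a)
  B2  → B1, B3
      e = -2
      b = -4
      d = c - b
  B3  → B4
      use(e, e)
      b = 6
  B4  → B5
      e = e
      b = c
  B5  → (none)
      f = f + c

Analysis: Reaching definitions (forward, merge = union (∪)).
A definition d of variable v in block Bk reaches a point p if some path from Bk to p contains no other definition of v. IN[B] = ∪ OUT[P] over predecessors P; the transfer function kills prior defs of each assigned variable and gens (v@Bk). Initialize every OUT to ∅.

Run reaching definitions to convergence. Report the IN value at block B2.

Per-block solution:
  B0:  IN={}  OUT={f@B0}
  B1:  IN={b@B2, c@B1, d@B2, e@B2, f@B0}  OUT={b@B2, c@B1, d@B2, e@B2, f@B0}
  B2:  IN={b@B2, c@B1, d@B2, e@B2, f@B0}  OUT={b@B2, c@B1, d@B2, e@B2, f@B0}
  B3:  IN={b@B2, c@B1, d@B2, e@B2, f@B0}  OUT={b@B3, c@B1, d@B2, e@B2, f@B0}
  B4:  IN={b@B3, c@B1, d@B2, e@B2, f@B0}  OUT={b@B4, c@B1, d@B2, e@B4, f@B0}
  B5:  IN={b@B4, c@B1, d@B2, e@B4, f@B0}  OUT={b@B4, c@B1, d@B2, e@B4, f@B5}

Merge at B2: IN[B2] = OUT[B1] = {b@B2, c@B1, d@B2, e@B2, f@B0}

Answer: {b@B2, c@B1, d@B2, e@B2, f@B0}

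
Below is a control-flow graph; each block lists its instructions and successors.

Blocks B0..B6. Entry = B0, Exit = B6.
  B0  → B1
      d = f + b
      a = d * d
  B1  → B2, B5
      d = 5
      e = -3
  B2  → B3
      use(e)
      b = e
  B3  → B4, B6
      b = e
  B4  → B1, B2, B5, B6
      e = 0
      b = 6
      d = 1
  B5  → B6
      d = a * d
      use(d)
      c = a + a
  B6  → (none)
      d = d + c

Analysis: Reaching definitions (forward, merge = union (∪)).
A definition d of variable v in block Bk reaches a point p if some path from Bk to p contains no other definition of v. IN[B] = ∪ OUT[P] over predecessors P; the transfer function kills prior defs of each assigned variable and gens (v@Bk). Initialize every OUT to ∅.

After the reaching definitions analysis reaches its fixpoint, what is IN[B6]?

Fixpoint table:
  B0: | IN={} | OUT={a@B0, d@B0}
  B1: | IN={a@B0, b@B4, d@B0, d@B4, e@B4} | OUT={a@B0, b@B4, d@B1, e@B1}
  B2: | IN={a@B0, b@B4, d@B1, d@B4, e@B1, e@B4} | OUT={a@B0, b@B2, d@B1, d@B4, e@B1, e@B4}
  B3: | IN={a@B0, b@B2, d@B1, d@B4, e@B1, e@B4} | OUT={a@B0, b@B3, d@B1, d@B4, e@B1, e@B4}
  B4: | IN={a@B0, b@B3, d@B1, d@B4, e@B1, e@B4} | OUT={a@B0, b@B4, d@B4, e@B4}
  B5: | IN={a@B0, b@B4, d@B1, d@B4, e@B1, e@B4} | OUT={a@B0, b@B4, c@B5, d@B5, e@B1, e@B4}
  B6: | IN={a@B0, b@B3, b@B4, c@B5, d@B1, d@B4, d@B5, e@B1, e@B4} | OUT={a@B0, b@B3, b@B4, c@B5, d@B6, e@B1, e@B4}

Merge at B6: IN[B6] = OUT[B3] ⊔ OUT[B4] ⊔ OUT[B5] = {a@B0, b@B3, b@B4, c@B5, d@B1, d@B4, d@B5, e@B1, e@B4}

Answer: {a@B0, b@B3, b@B4, c@B5, d@B1, d@B4, d@B5, e@B1, e@B4}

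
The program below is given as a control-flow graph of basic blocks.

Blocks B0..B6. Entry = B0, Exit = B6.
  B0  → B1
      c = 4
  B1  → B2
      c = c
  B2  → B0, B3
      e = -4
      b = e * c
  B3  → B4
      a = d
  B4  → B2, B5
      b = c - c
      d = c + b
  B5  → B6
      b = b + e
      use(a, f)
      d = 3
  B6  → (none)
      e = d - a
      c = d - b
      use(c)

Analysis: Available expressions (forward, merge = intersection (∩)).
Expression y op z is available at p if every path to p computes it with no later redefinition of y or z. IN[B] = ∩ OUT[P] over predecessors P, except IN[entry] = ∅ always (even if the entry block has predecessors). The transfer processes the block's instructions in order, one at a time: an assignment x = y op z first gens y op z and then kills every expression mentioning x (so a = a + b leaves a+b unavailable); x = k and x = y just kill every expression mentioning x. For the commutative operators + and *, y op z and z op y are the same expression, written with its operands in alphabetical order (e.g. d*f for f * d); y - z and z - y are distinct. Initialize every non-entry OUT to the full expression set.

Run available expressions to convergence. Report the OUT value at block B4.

Per-block solution:
  B0:   IN={}   OUT={}
  B1:   IN={}   OUT={}
  B2:   IN={}   OUT={c*e}
  B3:   IN={c*e}   OUT={c*e}
  B4:   IN={c*e}   OUT={b+c, c*e, c-c}
  B5:   IN={b+c, c*e, c-c}   OUT={c*e, c-c}
  B6:   IN={c*e, c-c}   OUT={d-a, d-b}

Merge at B4: IN[B4] = OUT[B3] = {c*e}
Applying B4's transfer function to that IN value gives OUT[B4] (row B4 above).

Answer: {b+c, c*e, c-c}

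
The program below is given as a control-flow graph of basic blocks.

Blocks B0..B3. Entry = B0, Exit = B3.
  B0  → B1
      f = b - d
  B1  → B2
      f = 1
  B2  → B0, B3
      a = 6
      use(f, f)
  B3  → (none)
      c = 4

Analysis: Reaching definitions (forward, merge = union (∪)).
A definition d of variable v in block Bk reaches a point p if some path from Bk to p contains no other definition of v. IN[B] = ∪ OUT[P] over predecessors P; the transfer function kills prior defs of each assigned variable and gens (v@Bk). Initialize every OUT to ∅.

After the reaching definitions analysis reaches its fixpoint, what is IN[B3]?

Answer: {a@B2, f@B1}

Working:
Converged values:
  B0:  IN={a@B2, f@B1}  OUT={a@B2, f@B0}
  B1:  IN={a@B2, f@B0}  OUT={a@B2, f@B1}
  B2:  IN={a@B2, f@B1}  OUT={a@B2, f@B1}
  B3:  IN={a@B2, f@B1}  OUT={a@B2, c@B3, f@B1}

Merge at B3: IN[B3] = OUT[B2] = {a@B2, f@B1}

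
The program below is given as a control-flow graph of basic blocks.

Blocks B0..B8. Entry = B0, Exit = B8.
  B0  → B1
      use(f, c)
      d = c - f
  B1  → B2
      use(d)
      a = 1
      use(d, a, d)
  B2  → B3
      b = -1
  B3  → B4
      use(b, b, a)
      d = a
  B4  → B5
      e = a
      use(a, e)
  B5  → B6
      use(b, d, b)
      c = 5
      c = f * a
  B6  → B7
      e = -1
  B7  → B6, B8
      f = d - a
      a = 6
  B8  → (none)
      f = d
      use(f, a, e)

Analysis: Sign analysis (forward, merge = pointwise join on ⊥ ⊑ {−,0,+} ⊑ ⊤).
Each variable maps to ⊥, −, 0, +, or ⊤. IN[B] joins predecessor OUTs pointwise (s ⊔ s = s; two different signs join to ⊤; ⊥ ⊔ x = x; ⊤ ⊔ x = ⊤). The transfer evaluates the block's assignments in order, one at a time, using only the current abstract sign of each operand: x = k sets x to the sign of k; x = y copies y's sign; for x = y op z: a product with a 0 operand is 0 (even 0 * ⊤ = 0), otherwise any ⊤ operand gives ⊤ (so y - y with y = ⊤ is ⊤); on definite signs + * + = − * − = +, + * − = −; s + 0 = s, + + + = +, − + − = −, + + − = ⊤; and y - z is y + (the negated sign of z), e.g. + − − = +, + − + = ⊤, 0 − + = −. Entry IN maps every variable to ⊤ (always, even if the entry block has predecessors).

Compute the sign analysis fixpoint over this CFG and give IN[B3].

Answer: {a: +, b: -, c: ⊤, d: ⊤, e: ⊤, f: ⊤}

Trace:
Fixpoint table:
  B0: | IN=(all ⊤) | OUT=(all ⊤)
  B1: | IN=(all ⊤) | OUT={a:+; rest ⊤}
  B2: | IN={a:+; rest ⊤} | OUT={a:+, b:-; rest ⊤}
  B3: | IN={a:+, b:-; rest ⊤} | OUT={a:+, b:-, d:+; rest ⊤}
  B4: | IN={a:+, b:-, d:+; rest ⊤} | OUT={a:+, b:-, d:+, e:+; rest ⊤}
  B5: | IN={a:+, b:-, d:+, e:+; rest ⊤} | OUT={a:+, b:-, d:+, e:+; rest ⊤}
  B6: | IN={a:+, b:-, d:+; rest ⊤} | OUT={a:+, b:-, d:+, e:-; rest ⊤}
  B7: | IN={a:+, b:-, d:+, e:-; rest ⊤} | OUT={a:+, b:-, d:+, e:-; rest ⊤}
  B8: | IN={a:+, b:-, d:+, e:-; rest ⊤} | OUT={a:+, b:-, d:+, e:-, f:+; rest ⊤}

Merge at B3: IN[B3] = OUT[B2] = {a: +, b: -, c: ⊤, d: ⊤, e: ⊤, f: ⊤}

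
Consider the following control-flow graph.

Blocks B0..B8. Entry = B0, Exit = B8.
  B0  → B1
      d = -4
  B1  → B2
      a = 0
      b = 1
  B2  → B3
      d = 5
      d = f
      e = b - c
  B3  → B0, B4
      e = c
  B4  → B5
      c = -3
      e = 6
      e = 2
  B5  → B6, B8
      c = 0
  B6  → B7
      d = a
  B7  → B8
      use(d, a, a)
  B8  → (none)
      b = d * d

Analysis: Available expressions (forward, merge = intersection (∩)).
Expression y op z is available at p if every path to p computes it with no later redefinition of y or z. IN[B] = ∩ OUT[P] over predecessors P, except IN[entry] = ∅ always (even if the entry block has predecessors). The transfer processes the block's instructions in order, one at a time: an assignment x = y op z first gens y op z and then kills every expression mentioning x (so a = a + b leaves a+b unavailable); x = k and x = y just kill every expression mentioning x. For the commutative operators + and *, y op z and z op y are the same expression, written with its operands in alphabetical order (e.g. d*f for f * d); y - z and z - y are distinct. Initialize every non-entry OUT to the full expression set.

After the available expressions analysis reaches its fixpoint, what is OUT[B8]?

Per-block solution:
  B0:  IN={}  OUT={}
  B1:  IN={}  OUT={}
  B2:  IN={}  OUT={b-c}
  B3:  IN={b-c}  OUT={b-c}
  B4:  IN={b-c}  OUT={}
  B5:  IN={}  OUT={}
  B6:  IN={}  OUT={}
  B7:  IN={}  OUT={}
  B8:  IN={}  OUT={d*d}

Merge at B8: IN[B8] = OUT[B5] ∩ OUT[B7] = {}
Applying B8's transfer function to that IN value gives OUT[B8] (row B8 above).

Answer: {d*d}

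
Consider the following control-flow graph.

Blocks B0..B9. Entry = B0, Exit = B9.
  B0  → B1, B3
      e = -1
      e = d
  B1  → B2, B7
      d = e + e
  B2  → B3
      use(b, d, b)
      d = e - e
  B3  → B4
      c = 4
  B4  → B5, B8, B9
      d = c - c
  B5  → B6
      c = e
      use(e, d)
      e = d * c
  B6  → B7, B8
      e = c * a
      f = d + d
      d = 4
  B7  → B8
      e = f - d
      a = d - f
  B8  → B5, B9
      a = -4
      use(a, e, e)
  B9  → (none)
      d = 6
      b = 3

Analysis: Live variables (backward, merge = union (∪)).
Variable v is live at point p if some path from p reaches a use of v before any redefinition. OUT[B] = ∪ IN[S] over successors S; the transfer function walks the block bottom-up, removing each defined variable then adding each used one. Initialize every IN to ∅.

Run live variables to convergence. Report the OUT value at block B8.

Fixpoint table:
  B0: | IN={a, b, d, f} | OUT={a, b, e, f}
  B1: | IN={a, b, e, f} | OUT={a, b, d, e, f}
  B2: | IN={a, b, d, e} | OUT={a, e}
  B3: | IN={a, e} | OUT={a, c, e}
  B4: | IN={a, c, e} | OUT={a, d, e}
  B5: | IN={a, d, e} | OUT={a, c, d}
  B6: | IN={a, c, d} | OUT={d, e, f}
  B7: | IN={d, f} | OUT={d, e}
  B8: | IN={d, e} | OUT={a, d, e}
  B9: | IN={} | OUT={}

Merge at B8: OUT[B8] = IN[B5] ⊔ IN[B9] = {a, d, e}

Answer: {a, d, e}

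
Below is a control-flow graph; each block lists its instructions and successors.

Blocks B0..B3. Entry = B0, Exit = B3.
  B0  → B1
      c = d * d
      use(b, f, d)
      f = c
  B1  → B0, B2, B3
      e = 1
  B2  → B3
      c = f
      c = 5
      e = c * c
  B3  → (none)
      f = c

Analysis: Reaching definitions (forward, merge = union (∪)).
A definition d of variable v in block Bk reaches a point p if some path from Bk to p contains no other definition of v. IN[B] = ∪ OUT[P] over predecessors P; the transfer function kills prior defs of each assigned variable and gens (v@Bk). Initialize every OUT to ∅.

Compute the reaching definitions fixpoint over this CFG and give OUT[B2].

Fixpoint table:
  B0: | IN={c@B0, e@B1, f@B0} | OUT={c@B0, e@B1, f@B0}
  B1: | IN={c@B0, e@B1, f@B0} | OUT={c@B0, e@B1, f@B0}
  B2: | IN={c@B0, e@B1, f@B0} | OUT={c@B2, e@B2, f@B0}
  B3: | IN={c@B0, c@B2, e@B1, e@B2, f@B0} | OUT={c@B0, c@B2, e@B1, e@B2, f@B3}

Merge at B2: IN[B2] = OUT[B1] = {c@B0, e@B1, f@B0}
Applying B2's transfer function to that IN value gives OUT[B2] (row B2 above).

Answer: {c@B2, e@B2, f@B0}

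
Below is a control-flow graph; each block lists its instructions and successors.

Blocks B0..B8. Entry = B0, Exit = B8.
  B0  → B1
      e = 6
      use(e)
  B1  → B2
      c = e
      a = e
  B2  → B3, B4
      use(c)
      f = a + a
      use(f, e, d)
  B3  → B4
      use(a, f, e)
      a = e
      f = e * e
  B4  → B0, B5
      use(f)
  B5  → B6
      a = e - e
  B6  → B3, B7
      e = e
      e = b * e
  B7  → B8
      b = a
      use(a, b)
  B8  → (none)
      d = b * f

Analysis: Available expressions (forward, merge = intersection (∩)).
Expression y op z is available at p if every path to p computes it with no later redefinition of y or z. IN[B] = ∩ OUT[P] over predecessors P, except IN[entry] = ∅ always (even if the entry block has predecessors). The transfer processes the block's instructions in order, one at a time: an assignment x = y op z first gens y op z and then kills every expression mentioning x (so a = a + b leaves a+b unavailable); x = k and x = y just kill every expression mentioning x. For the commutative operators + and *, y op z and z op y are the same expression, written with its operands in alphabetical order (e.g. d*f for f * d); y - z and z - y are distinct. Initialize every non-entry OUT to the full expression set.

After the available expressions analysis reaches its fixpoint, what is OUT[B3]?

Fixpoint table:
  B0:   IN={}   OUT={}
  B1:   IN={}   OUT={}
  B2:   IN={}   OUT={a+a}
  B3:   IN={}   OUT={e*e}
  B4:   IN={}   OUT={}
  B5:   IN={}   OUT={e-e}
  B6:   IN={e-e}   OUT={}
  B7:   IN={}   OUT={}
  B8:   IN={}   OUT={b*f}

Merge at B3: IN[B3] = OUT[B2] ∩ OUT[B6] = {}
Applying B3's transfer function to that IN value gives OUT[B3] (row B3 above).

Answer: {e*e}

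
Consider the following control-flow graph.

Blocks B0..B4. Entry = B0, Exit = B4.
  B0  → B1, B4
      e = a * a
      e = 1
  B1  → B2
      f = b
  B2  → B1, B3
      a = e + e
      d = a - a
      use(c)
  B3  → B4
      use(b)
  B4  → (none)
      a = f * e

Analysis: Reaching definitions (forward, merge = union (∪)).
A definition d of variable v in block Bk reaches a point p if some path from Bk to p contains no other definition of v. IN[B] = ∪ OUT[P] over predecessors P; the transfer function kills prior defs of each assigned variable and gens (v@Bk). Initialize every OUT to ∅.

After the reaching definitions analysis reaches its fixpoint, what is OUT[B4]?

Per-block solution:
  B0:  IN={}  OUT={e@B0}
  B1:  IN={a@B2, d@B2, e@B0, f@B1}  OUT={a@B2, d@B2, e@B0, f@B1}
  B2:  IN={a@B2, d@B2, e@B0, f@B1}  OUT={a@B2, d@B2, e@B0, f@B1}
  B3:  IN={a@B2, d@B2, e@B0, f@B1}  OUT={a@B2, d@B2, e@B0, f@B1}
  B4:  IN={a@B2, d@B2, e@B0, f@B1}  OUT={a@B4, d@B2, e@B0, f@B1}

Merge at B4: IN[B4] = OUT[B0] ⊔ OUT[B3] = {a@B2, d@B2, e@B0, f@B1}
Applying B4's transfer function to that IN value gives OUT[B4] (row B4 above).

Answer: {a@B4, d@B2, e@B0, f@B1}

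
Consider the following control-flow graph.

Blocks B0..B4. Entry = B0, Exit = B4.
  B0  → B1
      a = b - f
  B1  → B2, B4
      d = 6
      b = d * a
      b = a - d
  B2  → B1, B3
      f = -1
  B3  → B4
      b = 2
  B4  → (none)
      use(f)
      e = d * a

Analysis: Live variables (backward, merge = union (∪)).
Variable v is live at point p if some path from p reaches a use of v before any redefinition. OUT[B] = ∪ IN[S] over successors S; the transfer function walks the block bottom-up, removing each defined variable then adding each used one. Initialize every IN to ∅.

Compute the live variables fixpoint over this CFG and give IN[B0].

Fixpoint table:
  B0: | IN={b, f} | OUT={a, f}
  B1: | IN={a, f} | OUT={a, d, f}
  B2: | IN={a, d} | OUT={a, d, f}
  B3: | IN={a, d, f} | OUT={a, d, f}
  B4: | IN={a, d, f} | OUT={}

Merge at B0: OUT[B0] = IN[B1] = {a, f}
Applying B0's transfer function to that OUT value gives IN[B0] (row B0 above).

Answer: {b, f}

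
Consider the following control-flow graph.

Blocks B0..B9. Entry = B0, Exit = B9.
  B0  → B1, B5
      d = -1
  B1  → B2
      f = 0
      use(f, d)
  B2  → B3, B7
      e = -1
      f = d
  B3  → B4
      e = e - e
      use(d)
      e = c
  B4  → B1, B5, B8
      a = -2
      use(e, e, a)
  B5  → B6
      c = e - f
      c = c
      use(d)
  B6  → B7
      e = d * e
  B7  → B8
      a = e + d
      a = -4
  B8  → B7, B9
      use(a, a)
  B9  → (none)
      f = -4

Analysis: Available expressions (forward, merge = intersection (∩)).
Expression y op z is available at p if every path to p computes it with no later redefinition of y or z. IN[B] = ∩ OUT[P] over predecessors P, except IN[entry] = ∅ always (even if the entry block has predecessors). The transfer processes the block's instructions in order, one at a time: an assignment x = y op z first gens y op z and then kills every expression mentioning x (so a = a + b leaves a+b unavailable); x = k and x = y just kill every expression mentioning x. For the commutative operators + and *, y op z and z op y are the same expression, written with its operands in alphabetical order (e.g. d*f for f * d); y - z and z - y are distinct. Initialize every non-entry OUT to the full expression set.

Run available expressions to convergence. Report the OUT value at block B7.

Answer: {d+e}

Trace:
Fixpoint table:
  B0:   IN={}   OUT={}
  B1:   IN={}   OUT={}
  B2:   IN={}   OUT={}
  B3:   IN={}   OUT={}
  B4:   IN={}   OUT={}
  B5:   IN={}   OUT={e-f}
  B6:   IN={e-f}   OUT={}
  B7:   IN={}   OUT={d+e}
  B8:   IN={}   OUT={}
  B9:   IN={}   OUT={}

Merge at B7: IN[B7] = OUT[B2] ∩ OUT[B6] ∩ OUT[B8] = {}
Applying B7's transfer function to that IN value gives OUT[B7] (row B7 above).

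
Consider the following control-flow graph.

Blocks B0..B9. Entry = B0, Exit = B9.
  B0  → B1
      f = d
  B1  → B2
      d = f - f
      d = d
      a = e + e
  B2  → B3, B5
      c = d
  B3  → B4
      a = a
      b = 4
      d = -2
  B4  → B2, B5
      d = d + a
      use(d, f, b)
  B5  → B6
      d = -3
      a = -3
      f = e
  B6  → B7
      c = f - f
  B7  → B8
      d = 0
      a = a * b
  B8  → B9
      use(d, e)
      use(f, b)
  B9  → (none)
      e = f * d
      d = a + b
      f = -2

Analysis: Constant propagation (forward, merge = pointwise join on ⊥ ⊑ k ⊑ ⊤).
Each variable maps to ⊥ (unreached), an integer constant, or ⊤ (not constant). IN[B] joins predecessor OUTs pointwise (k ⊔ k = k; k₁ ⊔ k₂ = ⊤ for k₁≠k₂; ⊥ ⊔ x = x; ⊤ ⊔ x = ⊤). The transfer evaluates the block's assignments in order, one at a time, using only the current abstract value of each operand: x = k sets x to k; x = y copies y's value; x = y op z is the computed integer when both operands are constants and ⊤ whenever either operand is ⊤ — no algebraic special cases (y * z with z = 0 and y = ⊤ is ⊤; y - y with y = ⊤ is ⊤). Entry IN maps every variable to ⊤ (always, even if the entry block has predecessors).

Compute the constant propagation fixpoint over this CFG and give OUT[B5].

Answer: {a: -3, b: ⊤, c: ⊤, d: -3, e: ⊤, f: ⊤}

Trace:
Per-block solution:
  B0:  IN=(all ⊤)  OUT=(all ⊤)
  B1:  IN=(all ⊤)  OUT=(all ⊤)
  B2:  IN=(all ⊤)  OUT=(all ⊤)
  B3:  IN=(all ⊤)  OUT={b:4, d:-2; rest ⊤}
  B4:  IN={b:4, d:-2; rest ⊤}  OUT={b:4; rest ⊤}
  B5:  IN=(all ⊤)  OUT={a:-3, d:-3; rest ⊤}
  B6:  IN={a:-3, d:-3; rest ⊤}  OUT={a:-3, d:-3; rest ⊤}
  B7:  IN={a:-3, d:-3; rest ⊤}  OUT={d:0; rest ⊤}
  B8:  IN={d:0; rest ⊤}  OUT={d:0; rest ⊤}
  B9:  IN={d:0; rest ⊤}  OUT={f:-2; rest ⊤}

Merge at B5: IN[B5] = OUT[B2] ⊔ OUT[B4] = {a: ⊤, b: ⊤, c: ⊤, d: ⊤, e: ⊤, f: ⊤}
Applying B5's transfer function to that IN value gives OUT[B5] (row B5 above).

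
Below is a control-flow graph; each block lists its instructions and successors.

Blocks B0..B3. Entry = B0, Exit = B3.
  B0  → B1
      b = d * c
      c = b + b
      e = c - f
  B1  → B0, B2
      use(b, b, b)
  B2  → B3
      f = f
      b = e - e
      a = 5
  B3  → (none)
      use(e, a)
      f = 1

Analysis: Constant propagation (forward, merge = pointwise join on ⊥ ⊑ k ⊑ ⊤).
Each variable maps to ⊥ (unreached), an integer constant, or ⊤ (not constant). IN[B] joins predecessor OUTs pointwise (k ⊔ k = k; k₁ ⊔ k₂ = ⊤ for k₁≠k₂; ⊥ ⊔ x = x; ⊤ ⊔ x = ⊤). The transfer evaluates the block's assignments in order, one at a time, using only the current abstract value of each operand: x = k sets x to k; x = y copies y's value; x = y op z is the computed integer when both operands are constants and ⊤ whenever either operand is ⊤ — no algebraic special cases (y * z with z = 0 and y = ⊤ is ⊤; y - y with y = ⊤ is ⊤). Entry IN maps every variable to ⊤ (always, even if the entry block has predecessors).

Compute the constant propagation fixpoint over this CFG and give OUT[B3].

Answer: {a: 5, b: ⊤, c: ⊤, d: ⊤, e: ⊤, f: 1}

Working:
Fixpoint table:
  B0:   IN=(all ⊤)   OUT=(all ⊤)
  B1:   IN=(all ⊤)   OUT=(all ⊤)
  B2:   IN=(all ⊤)   OUT={a:5; rest ⊤}
  B3:   IN={a:5; rest ⊤}   OUT={a:5, f:1; rest ⊤}

Merge at B3: IN[B3] = OUT[B2] = {a: 5, b: ⊤, c: ⊤, d: ⊤, e: ⊤, f: ⊤}
Applying B3's transfer function to that IN value gives OUT[B3] (row B3 above).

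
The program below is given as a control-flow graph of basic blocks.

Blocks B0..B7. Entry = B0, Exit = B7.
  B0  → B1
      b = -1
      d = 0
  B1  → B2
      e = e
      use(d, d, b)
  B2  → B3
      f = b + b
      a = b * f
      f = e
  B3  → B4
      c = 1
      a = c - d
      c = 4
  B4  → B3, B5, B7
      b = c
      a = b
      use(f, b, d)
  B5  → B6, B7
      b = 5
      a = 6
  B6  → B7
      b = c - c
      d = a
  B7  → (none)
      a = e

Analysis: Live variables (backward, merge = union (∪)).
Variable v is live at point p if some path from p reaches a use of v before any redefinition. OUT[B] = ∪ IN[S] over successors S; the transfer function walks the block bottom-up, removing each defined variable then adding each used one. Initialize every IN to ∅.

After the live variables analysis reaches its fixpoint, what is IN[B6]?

Fixpoint table:
  B0:  IN={e}  OUT={b, d, e}
  B1:  IN={b, d, e}  OUT={b, d, e}
  B2:  IN={b, d, e}  OUT={d, e, f}
  B3:  IN={d, e, f}  OUT={c, d, e, f}
  B4:  IN={c, d, e, f}  OUT={c, d, e, f}
  B5:  IN={c, e}  OUT={a, c, e}
  B6:  IN={a, c, e}  OUT={e}
  B7:  IN={e}  OUT={}

Merge at B6: OUT[B6] = IN[B7] = {e}
Applying B6's transfer function to that OUT value gives IN[B6] (row B6 above).

Answer: {a, c, e}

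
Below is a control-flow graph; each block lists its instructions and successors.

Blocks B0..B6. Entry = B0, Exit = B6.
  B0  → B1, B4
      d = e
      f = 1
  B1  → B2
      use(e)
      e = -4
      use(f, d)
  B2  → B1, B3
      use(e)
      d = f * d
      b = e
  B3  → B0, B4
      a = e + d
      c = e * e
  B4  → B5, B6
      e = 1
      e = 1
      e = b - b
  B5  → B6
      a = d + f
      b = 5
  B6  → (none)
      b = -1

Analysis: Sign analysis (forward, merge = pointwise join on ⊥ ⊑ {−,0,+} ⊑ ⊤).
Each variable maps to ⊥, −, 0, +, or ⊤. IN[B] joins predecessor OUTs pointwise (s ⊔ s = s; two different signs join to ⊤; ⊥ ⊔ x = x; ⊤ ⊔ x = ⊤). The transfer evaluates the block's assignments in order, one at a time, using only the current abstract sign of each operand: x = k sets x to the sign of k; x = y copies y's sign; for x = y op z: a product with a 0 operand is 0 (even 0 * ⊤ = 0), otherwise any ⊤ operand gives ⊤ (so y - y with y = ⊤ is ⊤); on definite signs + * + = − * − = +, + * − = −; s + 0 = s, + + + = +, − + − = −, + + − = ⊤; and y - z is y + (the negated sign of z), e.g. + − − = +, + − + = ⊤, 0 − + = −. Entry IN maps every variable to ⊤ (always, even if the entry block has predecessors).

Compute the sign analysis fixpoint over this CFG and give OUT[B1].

Converged values:
  B0:  IN=(all ⊤)  OUT={f:+; rest ⊤}
  B1:  IN={f:+; rest ⊤}  OUT={e:-, f:+; rest ⊤}
  B2:  IN={e:-, f:+; rest ⊤}  OUT={b:-, e:-, f:+; rest ⊤}
  B3:  IN={b:-, e:-, f:+; rest ⊤}  OUT={b:-, c:+, e:-, f:+; rest ⊤}
  B4:  IN={f:+; rest ⊤}  OUT={f:+; rest ⊤}
  B5:  IN={f:+; rest ⊤}  OUT={b:+, f:+; rest ⊤}
  B6:  IN={f:+; rest ⊤}  OUT={b:-, f:+; rest ⊤}

Merge at B1: IN[B1] = OUT[B0] ⊔ OUT[B2] = {a: ⊤, b: ⊤, c: ⊤, d: ⊤, e: ⊤, f: +}
Applying B1's transfer function to that IN value gives OUT[B1] (row B1 above).

Answer: {a: ⊤, b: ⊤, c: ⊤, d: ⊤, e: -, f: +}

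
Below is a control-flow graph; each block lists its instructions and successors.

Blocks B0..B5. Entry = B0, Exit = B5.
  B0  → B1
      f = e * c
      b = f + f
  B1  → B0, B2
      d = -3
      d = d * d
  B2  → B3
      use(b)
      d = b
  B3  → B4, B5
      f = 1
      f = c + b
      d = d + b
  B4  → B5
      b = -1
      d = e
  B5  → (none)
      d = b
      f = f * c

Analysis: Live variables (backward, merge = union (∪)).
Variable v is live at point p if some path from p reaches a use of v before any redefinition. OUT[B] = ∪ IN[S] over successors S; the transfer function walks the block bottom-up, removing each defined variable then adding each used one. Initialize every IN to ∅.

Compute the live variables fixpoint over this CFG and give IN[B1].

Answer: {b, c, e}

Trace:
Converged values:
  B0: | IN={c, e} | OUT={b, c, e}
  B1: | IN={b, c, e} | OUT={b, c, e}
  B2: | IN={b, c, e} | OUT={b, c, d, e}
  B3: | IN={b, c, d, e} | OUT={b, c, e, f}
  B4: | IN={c, e, f} | OUT={b, c, f}
  B5: | IN={b, c, f} | OUT={}

Merge at B1: OUT[B1] = IN[B0] ⊔ IN[B2] = {b, c, e}
Applying B1's transfer function to that OUT value gives IN[B1] (row B1 above).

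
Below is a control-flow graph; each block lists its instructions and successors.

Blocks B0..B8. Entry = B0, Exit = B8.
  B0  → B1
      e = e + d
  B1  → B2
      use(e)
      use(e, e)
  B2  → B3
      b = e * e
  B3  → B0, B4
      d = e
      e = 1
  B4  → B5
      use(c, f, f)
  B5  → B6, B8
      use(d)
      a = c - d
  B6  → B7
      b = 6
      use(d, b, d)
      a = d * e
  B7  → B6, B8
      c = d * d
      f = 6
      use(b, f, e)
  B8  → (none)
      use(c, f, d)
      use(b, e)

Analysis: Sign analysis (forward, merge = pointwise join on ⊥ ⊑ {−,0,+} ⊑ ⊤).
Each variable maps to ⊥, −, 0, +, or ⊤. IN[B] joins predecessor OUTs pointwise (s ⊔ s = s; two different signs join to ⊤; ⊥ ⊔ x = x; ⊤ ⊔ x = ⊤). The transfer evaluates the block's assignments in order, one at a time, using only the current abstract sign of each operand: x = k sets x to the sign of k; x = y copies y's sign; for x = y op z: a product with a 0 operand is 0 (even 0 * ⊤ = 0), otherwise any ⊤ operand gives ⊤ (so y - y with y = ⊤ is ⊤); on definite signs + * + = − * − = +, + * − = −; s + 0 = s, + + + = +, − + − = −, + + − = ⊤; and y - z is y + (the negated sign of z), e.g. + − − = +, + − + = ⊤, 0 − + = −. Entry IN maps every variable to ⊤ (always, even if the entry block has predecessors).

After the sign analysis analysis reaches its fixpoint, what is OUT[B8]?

Converged values:
  B0: | IN=(all ⊤) | OUT=(all ⊤)
  B1: | IN=(all ⊤) | OUT=(all ⊤)
  B2: | IN=(all ⊤) | OUT=(all ⊤)
  B3: | IN=(all ⊤) | OUT={e:+; rest ⊤}
  B4: | IN={e:+; rest ⊤} | OUT={e:+; rest ⊤}
  B5: | IN={e:+; rest ⊤} | OUT={e:+; rest ⊤}
  B6: | IN={e:+; rest ⊤} | OUT={b:+, e:+; rest ⊤}
  B7: | IN={b:+, e:+; rest ⊤} | OUT={b:+, e:+, f:+; rest ⊤}
  B8: | IN={e:+; rest ⊤} | OUT={e:+; rest ⊤}

Merge at B8: IN[B8] = OUT[B5] ⊔ OUT[B7] = {a: ⊤, b: ⊤, c: ⊤, d: ⊤, e: +, f: ⊤}
Applying B8's transfer function to that IN value gives OUT[B8] (row B8 above).

Answer: {a: ⊤, b: ⊤, c: ⊤, d: ⊤, e: +, f: ⊤}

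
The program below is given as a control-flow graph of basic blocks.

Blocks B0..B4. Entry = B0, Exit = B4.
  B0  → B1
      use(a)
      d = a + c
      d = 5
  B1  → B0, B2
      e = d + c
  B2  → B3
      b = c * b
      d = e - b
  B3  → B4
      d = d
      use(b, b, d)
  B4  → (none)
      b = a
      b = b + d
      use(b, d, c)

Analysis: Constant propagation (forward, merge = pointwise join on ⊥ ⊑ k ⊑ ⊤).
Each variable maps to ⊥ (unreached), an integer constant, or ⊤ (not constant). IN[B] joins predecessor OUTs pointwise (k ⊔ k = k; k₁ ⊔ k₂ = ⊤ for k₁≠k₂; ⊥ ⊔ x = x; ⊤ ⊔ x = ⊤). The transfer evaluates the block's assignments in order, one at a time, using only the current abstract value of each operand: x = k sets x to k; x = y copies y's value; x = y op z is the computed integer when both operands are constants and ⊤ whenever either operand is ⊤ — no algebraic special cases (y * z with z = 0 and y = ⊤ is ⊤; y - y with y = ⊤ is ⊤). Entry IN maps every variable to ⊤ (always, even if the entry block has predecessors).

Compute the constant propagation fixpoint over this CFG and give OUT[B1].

Answer: {a: ⊤, b: ⊤, c: ⊤, d: 5, e: ⊤, f: ⊤}

Trace:
Converged values:
  B0: | IN=(all ⊤) | OUT={d:5; rest ⊤}
  B1: | IN={d:5; rest ⊤} | OUT={d:5; rest ⊤}
  B2: | IN={d:5; rest ⊤} | OUT=(all ⊤)
  B3: | IN=(all ⊤) | OUT=(all ⊤)
  B4: | IN=(all ⊤) | OUT=(all ⊤)

Merge at B1: IN[B1] = OUT[B0] = {a: ⊤, b: ⊤, c: ⊤, d: 5, e: ⊤, f: ⊤}
Applying B1's transfer function to that IN value gives OUT[B1] (row B1 above).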